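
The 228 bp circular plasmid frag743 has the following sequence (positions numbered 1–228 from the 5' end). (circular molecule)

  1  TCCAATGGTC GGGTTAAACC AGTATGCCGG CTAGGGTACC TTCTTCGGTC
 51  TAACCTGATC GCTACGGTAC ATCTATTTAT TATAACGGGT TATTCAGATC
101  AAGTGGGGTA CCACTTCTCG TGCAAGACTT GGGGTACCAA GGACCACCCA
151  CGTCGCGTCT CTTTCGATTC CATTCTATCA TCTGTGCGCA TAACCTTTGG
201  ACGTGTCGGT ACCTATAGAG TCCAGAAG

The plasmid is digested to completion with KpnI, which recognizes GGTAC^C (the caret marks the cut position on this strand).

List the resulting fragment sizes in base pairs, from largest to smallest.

75, 72, 55, 26 bp

KpnI sites (GGTACC) start at positions 35, 107, 133, 208.
KpnI cuts after base 5 of each site (before the last base), so after positions 39, 111, 137, 212.
Circular molecule, 4 cuts → 4 fragments:
  40–111 → 72 bp
  112–137 → 26 bp
  138–212 → 75 bp
  213–228 then 1–39 → 16 + 39 = 55 bp
Sorted largest to smallest: 75, 72, 55, 26 bp.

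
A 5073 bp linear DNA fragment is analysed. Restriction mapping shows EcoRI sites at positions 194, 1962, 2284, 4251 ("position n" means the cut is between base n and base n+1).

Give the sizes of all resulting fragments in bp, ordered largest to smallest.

Linear molecule, 4 cuts → 5 fragments:
  194 − 0 = 194 bp
  1962 − 194 = 1768 bp
  2284 − 1962 = 322 bp
  4251 − 2284 = 1967 bp
  5073 − 4251 = 822 bp
Sorted largest to smallest: 1967, 1768, 822, 322, 194 bp.

1967, 1768, 822, 322, 194 bp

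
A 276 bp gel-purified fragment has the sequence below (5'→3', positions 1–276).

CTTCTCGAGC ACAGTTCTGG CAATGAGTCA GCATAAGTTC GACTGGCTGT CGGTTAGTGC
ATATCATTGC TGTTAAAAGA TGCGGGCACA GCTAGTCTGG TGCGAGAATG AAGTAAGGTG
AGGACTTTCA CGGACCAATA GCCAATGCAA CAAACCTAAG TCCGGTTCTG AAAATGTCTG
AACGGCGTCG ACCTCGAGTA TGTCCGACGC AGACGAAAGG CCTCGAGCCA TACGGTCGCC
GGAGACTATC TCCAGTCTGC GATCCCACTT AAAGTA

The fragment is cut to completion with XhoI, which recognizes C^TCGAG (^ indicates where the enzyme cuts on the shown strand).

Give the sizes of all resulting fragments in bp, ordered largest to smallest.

XhoI sites (CTCGAG) start at positions 4, 193, 222.
XhoI cuts after the first base of each site, so after positions 4, 193, 222.
Linear molecule, 3 cuts → 4 fragments:
  1–4 → 4 bp
  5–193 → 189 bp
  194–222 → 29 bp
  223–276 → 54 bp
Sorted largest to smallest: 189, 54, 29, 4 bp.

189, 54, 29, 4 bp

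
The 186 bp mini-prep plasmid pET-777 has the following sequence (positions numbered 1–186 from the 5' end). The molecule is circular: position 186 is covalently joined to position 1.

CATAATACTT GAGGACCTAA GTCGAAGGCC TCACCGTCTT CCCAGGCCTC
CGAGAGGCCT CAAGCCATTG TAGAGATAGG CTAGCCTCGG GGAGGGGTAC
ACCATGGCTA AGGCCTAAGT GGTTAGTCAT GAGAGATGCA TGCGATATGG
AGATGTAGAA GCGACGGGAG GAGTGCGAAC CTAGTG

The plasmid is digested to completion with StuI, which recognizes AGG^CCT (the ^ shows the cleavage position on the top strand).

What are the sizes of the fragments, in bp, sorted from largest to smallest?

StuI sites (AGGCCT) start at positions 26, 44, 55, 111.
StuI cuts after base 3 of each site, so after positions 28, 46, 57, 113.
Circular molecule, 4 cuts → 4 fragments:
  29–46 → 18 bp
  47–57 → 11 bp
  58–113 → 56 bp
  114–186 then 1–28 → 73 + 28 = 101 bp
Sorted largest to smallest: 101, 56, 18, 11 bp.

101, 56, 18, 11 bp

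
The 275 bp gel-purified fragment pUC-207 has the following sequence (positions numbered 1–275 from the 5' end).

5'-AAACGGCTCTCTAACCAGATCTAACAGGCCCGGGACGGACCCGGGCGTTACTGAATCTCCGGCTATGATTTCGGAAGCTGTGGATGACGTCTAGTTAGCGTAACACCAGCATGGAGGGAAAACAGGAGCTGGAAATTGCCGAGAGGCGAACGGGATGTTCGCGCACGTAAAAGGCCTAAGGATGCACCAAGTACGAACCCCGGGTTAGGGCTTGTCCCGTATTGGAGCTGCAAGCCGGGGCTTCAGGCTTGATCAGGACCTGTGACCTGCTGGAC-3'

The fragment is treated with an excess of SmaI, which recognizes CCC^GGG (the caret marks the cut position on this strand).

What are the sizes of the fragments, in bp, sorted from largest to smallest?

159, 74, 31, 11 bp

SmaI sites (CCCGGG) start at positions 29, 40, 199.
SmaI cuts after base 3 of each site, so after positions 31, 42, 201.
Linear molecule, 3 cuts → 4 fragments:
  1–31 → 31 bp
  32–42 → 11 bp
  43–201 → 159 bp
  202–275 → 74 bp
Sorted largest to smallest: 159, 74, 31, 11 bp.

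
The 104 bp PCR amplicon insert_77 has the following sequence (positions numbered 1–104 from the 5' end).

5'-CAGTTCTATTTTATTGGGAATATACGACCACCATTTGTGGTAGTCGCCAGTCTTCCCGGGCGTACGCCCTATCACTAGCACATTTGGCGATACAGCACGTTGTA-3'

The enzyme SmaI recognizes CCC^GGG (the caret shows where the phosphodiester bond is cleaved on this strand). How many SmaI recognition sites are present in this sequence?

CCCGGG occurs starting at position 55.
SmaI cuts at 1 site.

1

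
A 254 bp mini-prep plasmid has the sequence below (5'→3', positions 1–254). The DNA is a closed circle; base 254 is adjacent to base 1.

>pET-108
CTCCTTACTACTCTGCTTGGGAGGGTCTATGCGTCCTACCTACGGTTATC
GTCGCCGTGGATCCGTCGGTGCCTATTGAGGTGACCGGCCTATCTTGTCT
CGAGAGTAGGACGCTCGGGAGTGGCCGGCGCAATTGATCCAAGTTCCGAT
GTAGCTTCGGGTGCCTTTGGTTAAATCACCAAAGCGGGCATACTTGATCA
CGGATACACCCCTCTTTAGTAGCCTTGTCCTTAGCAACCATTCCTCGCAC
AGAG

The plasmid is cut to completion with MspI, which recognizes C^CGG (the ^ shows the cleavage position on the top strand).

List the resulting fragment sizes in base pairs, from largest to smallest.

MspI sites (CCGG) start at positions 85, 125.
MspI cuts after the first base of each site, so after positions 85, 125.
Circular molecule, 2 cuts → 2 fragments:
  86–125 → 40 bp
  126–254 then 1–85 → 129 + 85 = 214 bp
Sorted largest to smallest: 214, 40 bp.

214, 40 bp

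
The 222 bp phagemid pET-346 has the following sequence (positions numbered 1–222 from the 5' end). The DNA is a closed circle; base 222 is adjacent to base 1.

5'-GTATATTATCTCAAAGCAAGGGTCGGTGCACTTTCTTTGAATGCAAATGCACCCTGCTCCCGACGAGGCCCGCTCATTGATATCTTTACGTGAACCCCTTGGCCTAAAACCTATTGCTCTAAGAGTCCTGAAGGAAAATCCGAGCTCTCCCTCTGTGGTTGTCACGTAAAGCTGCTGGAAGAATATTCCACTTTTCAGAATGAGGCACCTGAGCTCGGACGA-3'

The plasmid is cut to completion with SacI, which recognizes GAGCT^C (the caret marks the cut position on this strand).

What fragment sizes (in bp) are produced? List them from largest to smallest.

153, 69 bp

SacI sites (GAGCTC) start at positions 142, 211.
SacI cuts after base 5 of each site (before the last base), so after positions 146, 215.
Circular molecule, 2 cuts → 2 fragments:
  147–215 → 69 bp
  216–222 then 1–146 → 7 + 146 = 153 bp
Sorted largest to smallest: 153, 69 bp.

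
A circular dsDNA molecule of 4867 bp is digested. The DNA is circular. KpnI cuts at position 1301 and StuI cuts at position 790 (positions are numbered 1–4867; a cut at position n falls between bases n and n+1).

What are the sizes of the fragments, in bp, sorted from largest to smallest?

4356, 511 bp

Combined cut positions (sorted): 790, 1301.
Circular molecule, 2 cuts → 2 fragments:
  1301 − 790 = 511 bp
  wrap: 4867 − 1301 + 790 = 4356 bp
Sorted largest to smallest: 4356, 511 bp.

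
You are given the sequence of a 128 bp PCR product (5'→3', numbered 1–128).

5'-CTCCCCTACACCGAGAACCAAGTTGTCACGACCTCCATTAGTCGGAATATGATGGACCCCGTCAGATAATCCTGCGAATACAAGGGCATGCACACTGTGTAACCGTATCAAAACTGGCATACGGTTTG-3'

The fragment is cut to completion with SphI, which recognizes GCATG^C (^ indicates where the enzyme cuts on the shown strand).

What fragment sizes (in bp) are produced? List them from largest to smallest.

The SphI site (GCATGC) starts at position 86.
SphI cuts after base 5 of each site (before the last base), so after position 90.
Linear molecule, 1 cut → 2 fragments:
  1–90 → 90 bp
  91–128 → 38 bp
Sorted largest to smallest: 90, 38 bp.

90, 38 bp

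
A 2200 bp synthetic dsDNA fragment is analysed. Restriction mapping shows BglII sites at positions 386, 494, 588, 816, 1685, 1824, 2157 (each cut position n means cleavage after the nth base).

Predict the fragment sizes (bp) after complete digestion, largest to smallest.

869, 386, 333, 228, 139, 108, 94, 43 bp

Linear molecule, 7 cuts → 8 fragments:
  386 − 0 = 386 bp
  494 − 386 = 108 bp
  588 − 494 = 94 bp
  816 − 588 = 228 bp
  1685 − 816 = 869 bp
  1824 − 1685 = 139 bp
  2157 − 1824 = 333 bp
  2200 − 2157 = 43 bp
Sorted largest to smallest: 869, 386, 333, 228, 139, 108, 94, 43 bp.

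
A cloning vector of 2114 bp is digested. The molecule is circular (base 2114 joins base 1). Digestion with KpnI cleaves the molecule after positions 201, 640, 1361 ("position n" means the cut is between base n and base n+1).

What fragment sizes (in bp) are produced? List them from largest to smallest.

Circular molecule, 3 cuts → 3 fragments:
  640 − 201 = 439 bp
  1361 − 640 = 721 bp
  wrap: 2114 − 1361 + 201 = 954 bp
Sorted largest to smallest: 954, 721, 439 bp.

954, 721, 439 bp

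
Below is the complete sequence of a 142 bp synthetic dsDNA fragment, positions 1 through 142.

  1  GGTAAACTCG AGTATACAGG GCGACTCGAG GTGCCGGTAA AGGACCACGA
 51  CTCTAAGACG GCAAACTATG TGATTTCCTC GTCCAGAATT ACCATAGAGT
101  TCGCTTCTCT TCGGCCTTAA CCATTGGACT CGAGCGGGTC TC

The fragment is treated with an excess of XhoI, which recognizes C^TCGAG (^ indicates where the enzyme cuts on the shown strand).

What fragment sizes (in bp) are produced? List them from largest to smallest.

104, 18, 13, 7 bp

XhoI sites (CTCGAG) start at positions 7, 25, 129.
XhoI cuts after the first base of each site, so after positions 7, 25, 129.
Linear molecule, 3 cuts → 4 fragments:
  1–7 → 7 bp
  8–25 → 18 bp
  26–129 → 104 bp
  130–142 → 13 bp
Sorted largest to smallest: 104, 18, 13, 7 bp.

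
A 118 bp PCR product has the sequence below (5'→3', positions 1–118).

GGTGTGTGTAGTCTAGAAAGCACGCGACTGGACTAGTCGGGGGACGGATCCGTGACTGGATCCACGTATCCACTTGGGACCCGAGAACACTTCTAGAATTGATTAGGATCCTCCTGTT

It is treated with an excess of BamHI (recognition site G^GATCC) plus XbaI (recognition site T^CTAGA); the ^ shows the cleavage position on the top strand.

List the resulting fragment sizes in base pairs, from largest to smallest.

BamHI sites (GGATCC) start at positions 46, 58, 106.
BamHI cuts after the first base of each site, so after positions 46, 58, 106.
XbaI sites (TCTAGA) start at positions 12, 92.
XbaI cuts after the first base of each site, so after positions 12, 92.
Combined cut positions: 12, 46, 58, 92, 106.
Linear molecule, 5 cuts → 6 fragments:
  1–12 → 12 bp
  13–46 → 34 bp
  47–58 → 12 bp
  59–92 → 34 bp
  93–106 → 14 bp
  107–118 → 12 bp
Sorted largest to smallest: 34, 34, 14, 12, 12, 12 bp.

34, 34, 14, 12, 12, 12 bp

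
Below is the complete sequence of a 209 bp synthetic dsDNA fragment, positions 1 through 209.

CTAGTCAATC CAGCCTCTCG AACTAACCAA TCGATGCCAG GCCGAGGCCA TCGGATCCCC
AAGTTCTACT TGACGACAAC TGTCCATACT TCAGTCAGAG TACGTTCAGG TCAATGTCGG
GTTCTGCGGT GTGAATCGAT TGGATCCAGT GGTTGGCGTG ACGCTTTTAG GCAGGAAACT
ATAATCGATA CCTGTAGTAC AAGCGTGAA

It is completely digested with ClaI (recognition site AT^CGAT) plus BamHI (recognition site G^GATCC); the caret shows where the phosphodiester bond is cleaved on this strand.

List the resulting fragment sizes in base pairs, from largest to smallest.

83, 43, 31, 24, 22, 6 bp

ClaI sites (ATCGAT) start at positions 30, 135, 184.
ClaI cuts after base 2 of each site, so after positions 31, 136, 185.
BamHI sites (GGATCC) start at positions 53, 142.
BamHI cuts after the first base of each site, so after positions 53, 142.
Combined cut positions: 31, 53, 136, 142, 185.
Linear molecule, 5 cuts → 6 fragments:
  1–31 → 31 bp
  32–53 → 22 bp
  54–136 → 83 bp
  137–142 → 6 bp
  143–185 → 43 bp
  186–209 → 24 bp
Sorted largest to smallest: 83, 43, 31, 24, 22, 6 bp.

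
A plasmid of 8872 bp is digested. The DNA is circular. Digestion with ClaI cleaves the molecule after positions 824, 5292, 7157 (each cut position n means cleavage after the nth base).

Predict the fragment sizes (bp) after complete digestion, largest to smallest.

4468, 2539, 1865 bp

Circular molecule, 3 cuts → 3 fragments:
  5292 − 824 = 4468 bp
  7157 − 5292 = 1865 bp
  wrap: 8872 − 7157 + 824 = 2539 bp
Sorted largest to smallest: 4468, 2539, 1865 bp.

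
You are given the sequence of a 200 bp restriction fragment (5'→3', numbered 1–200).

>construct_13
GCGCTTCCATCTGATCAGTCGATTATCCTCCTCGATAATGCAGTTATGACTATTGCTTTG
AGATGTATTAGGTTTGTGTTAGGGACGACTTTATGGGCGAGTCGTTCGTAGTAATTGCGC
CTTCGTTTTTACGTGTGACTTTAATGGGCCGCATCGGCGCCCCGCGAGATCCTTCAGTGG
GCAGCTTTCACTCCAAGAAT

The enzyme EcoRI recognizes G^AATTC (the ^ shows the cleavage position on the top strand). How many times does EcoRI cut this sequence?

No occurrence of GAATTC is present in the sequence.
EcoRI does not cut: 0 sites.

0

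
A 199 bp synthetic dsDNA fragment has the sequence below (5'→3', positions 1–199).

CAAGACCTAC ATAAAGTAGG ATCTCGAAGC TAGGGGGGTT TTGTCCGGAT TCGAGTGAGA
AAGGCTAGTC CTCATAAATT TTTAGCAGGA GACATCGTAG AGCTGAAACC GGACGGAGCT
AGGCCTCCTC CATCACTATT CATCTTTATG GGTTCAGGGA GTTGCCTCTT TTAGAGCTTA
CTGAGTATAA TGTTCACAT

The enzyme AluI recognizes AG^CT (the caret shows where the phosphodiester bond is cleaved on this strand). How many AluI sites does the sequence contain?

4

AGCT occurs starting at positions 28, 101, 117, 175.
AluI cuts at 4 sites.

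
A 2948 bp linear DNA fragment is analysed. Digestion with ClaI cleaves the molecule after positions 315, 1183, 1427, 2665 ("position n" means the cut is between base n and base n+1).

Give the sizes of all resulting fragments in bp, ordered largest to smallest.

Linear molecule, 4 cuts → 5 fragments:
  315 − 0 = 315 bp
  1183 − 315 = 868 bp
  1427 − 1183 = 244 bp
  2665 − 1427 = 1238 bp
  2948 − 2665 = 283 bp
Sorted largest to smallest: 1238, 868, 315, 283, 244 bp.

1238, 868, 315, 283, 244 bp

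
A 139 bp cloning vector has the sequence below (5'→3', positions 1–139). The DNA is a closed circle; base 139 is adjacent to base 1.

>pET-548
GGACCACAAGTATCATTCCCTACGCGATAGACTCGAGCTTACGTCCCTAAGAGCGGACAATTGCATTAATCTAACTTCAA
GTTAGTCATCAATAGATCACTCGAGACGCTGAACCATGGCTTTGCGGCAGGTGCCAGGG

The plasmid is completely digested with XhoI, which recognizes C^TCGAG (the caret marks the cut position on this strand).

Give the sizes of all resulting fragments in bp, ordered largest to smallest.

XhoI sites (CTCGAG) start at positions 32, 100.
XhoI cuts after the first base of each site, so after positions 32, 100.
Circular molecule, 2 cuts → 2 fragments:
  33–100 → 68 bp
  101–139 then 1–32 → 39 + 32 = 71 bp
Sorted largest to smallest: 71, 68 bp.

71, 68 bp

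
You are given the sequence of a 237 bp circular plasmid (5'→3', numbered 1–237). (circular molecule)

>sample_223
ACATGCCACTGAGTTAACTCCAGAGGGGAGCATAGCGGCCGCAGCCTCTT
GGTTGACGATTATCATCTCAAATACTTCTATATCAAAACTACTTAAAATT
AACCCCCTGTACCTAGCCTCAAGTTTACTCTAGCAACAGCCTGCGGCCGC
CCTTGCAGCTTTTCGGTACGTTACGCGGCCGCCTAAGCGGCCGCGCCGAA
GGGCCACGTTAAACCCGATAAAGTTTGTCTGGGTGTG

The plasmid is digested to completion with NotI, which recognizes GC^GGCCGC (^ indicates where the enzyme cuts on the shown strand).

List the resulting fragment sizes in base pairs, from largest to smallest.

108, 85, 32, 12 bp

NotI sites (GCGGCCGC) start at positions 35, 143, 175, 187.
NotI cuts after base 2 of each site, so after positions 36, 144, 176, 188.
Circular molecule, 4 cuts → 4 fragments:
  37–144 → 108 bp
  145–176 → 32 bp
  177–188 → 12 bp
  189–237 then 1–36 → 49 + 36 = 85 bp
Sorted largest to smallest: 108, 85, 32, 12 bp.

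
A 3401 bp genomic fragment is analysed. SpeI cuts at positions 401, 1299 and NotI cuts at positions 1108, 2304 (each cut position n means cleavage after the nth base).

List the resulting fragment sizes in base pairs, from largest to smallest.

1097, 1005, 707, 401, 191 bp

Combined cut positions (sorted): 401, 1108, 1299, 2304.
Linear molecule, 4 cuts → 5 fragments:
  401 − 0 = 401 bp
  1108 − 401 = 707 bp
  1299 − 1108 = 191 bp
  2304 − 1299 = 1005 bp
  3401 − 2304 = 1097 bp
Sorted largest to smallest: 1097, 1005, 707, 401, 191 bp.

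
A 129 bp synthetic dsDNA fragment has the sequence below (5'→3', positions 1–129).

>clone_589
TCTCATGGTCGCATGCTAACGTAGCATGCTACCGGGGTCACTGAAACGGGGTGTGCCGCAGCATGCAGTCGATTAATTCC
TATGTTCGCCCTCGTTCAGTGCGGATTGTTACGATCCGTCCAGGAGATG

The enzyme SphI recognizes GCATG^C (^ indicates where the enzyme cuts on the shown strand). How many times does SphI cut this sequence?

GCATGC occurs starting at positions 11, 24, 61.
SphI cuts at 3 sites.

3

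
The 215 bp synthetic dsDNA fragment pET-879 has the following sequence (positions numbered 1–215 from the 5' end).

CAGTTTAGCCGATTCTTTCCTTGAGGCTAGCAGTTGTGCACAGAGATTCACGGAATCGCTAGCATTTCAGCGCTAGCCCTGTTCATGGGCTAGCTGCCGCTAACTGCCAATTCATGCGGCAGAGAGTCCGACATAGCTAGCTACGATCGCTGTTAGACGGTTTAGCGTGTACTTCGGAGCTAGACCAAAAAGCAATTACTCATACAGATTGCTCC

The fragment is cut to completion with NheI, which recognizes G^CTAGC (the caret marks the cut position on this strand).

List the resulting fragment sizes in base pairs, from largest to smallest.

NheI sites (GCTAGC) start at positions 26, 58, 72, 89, 136.
NheI cuts after the first base of each site, so after positions 26, 58, 72, 89, 136.
Linear molecule, 5 cuts → 6 fragments:
  1–26 → 26 bp
  27–58 → 32 bp
  59–72 → 14 bp
  73–89 → 17 bp
  90–136 → 47 bp
  137–215 → 79 bp
Sorted largest to smallest: 79, 47, 32, 26, 17, 14 bp.

79, 47, 32, 26, 17, 14 bp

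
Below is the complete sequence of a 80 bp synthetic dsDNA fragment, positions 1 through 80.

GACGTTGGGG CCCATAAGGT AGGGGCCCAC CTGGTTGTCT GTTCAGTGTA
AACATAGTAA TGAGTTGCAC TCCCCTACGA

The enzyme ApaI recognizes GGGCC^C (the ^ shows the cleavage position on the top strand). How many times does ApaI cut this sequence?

2

GGGCCC occurs starting at positions 8, 23.
ApaI cuts at 2 sites.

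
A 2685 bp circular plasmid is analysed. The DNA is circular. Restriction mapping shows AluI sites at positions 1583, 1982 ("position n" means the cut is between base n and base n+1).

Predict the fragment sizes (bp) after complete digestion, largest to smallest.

2286, 399 bp

Circular molecule, 2 cuts → 2 fragments:
  1982 − 1583 = 399 bp
  wrap: 2685 − 1982 + 1583 = 2286 bp
Sorted largest to smallest: 2286, 399 bp.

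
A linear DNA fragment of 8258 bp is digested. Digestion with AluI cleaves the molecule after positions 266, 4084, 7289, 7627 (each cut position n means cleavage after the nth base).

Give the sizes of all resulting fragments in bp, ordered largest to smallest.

3818, 3205, 631, 338, 266 bp

Linear molecule, 4 cuts → 5 fragments:
  266 − 0 = 266 bp
  4084 − 266 = 3818 bp
  7289 − 4084 = 3205 bp
  7627 − 7289 = 338 bp
  8258 − 7627 = 631 bp
Sorted largest to smallest: 3818, 3205, 631, 338, 266 bp.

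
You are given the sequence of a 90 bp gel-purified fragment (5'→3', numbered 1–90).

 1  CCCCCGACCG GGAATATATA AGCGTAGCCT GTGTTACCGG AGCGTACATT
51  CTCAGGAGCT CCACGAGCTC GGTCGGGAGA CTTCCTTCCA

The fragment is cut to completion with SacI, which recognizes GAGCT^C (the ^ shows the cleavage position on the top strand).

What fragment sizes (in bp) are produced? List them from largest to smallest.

SacI sites (GAGCTC) start at positions 56, 65.
SacI cuts after base 5 of each site (before the last base), so after positions 60, 69.
Linear molecule, 2 cuts → 3 fragments:
  1–60 → 60 bp
  61–69 → 9 bp
  70–90 → 21 bp
Sorted largest to smallest: 60, 21, 9 bp.

60, 21, 9 bp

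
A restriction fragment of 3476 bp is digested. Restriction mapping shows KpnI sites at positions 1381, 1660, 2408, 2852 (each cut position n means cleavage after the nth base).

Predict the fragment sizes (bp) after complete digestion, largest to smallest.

1381, 748, 624, 444, 279 bp

Linear molecule, 4 cuts → 5 fragments:
  1381 − 0 = 1381 bp
  1660 − 1381 = 279 bp
  2408 − 1660 = 748 bp
  2852 − 2408 = 444 bp
  3476 − 2852 = 624 bp
Sorted largest to smallest: 1381, 748, 624, 444, 279 bp.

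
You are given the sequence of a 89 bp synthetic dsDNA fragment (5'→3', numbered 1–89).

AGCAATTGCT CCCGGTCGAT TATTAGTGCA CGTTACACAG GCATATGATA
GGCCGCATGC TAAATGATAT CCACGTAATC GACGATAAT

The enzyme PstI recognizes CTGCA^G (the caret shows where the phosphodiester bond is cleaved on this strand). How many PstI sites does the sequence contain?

0

No occurrence of CTGCAG is present in the sequence.
PstI does not cut: 0 sites.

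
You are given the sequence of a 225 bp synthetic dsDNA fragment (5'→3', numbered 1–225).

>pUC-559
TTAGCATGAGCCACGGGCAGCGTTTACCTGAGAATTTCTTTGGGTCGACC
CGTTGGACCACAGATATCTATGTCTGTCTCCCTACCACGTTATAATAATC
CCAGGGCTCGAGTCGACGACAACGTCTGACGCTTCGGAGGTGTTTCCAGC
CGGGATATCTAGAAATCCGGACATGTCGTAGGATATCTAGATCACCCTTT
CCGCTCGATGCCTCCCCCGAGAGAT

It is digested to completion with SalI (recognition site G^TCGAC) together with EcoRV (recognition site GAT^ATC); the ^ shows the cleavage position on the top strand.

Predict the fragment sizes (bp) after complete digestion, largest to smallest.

47, 44, 44, 41, 28, 21 bp

SalI sites (GTCGAC) start at positions 44, 112.
SalI cuts after the first base of each site, so after positions 44, 112.
EcoRV sites (GATATC) start at positions 63, 154, 182.
EcoRV cuts after base 3 of each site, so after positions 65, 156, 184.
Combined cut positions: 44, 65, 112, 156, 184.
Linear molecule, 5 cuts → 6 fragments:
  1–44 → 44 bp
  45–65 → 21 bp
  66–112 → 47 bp
  113–156 → 44 bp
  157–184 → 28 bp
  185–225 → 41 bp
Sorted largest to smallest: 47, 44, 44, 41, 28, 21 bp.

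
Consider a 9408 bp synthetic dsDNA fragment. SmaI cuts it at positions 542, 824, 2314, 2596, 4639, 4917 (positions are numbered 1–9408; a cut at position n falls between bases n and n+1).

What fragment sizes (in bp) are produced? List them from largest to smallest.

4491, 2043, 1490, 542, 282, 282, 278 bp

Linear molecule, 6 cuts → 7 fragments:
  542 − 0 = 542 bp
  824 − 542 = 282 bp
  2314 − 824 = 1490 bp
  2596 − 2314 = 282 bp
  4639 − 2596 = 2043 bp
  4917 − 4639 = 278 bp
  9408 − 4917 = 4491 bp
Sorted largest to smallest: 4491, 2043, 1490, 542, 282, 282, 278 bp.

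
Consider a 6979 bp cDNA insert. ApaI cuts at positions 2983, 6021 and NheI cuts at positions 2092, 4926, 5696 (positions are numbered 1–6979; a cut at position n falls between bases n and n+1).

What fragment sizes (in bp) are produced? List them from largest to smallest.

2092, 1943, 958, 891, 770, 325 bp

Combined cut positions (sorted): 2092, 2983, 4926, 5696, 6021.
Linear molecule, 5 cuts → 6 fragments:
  2092 − 0 = 2092 bp
  2983 − 2092 = 891 bp
  4926 − 2983 = 1943 bp
  5696 − 4926 = 770 bp
  6021 − 5696 = 325 bp
  6979 − 6021 = 958 bp
Sorted largest to smallest: 2092, 1943, 958, 891, 770, 325 bp.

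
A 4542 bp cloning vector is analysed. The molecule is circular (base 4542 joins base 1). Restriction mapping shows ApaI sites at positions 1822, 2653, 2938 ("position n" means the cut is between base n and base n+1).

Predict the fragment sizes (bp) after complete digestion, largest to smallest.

3426, 831, 285 bp

Circular molecule, 3 cuts → 3 fragments:
  2653 − 1822 = 831 bp
  2938 − 2653 = 285 bp
  wrap: 4542 − 2938 + 1822 = 3426 bp
Sorted largest to smallest: 3426, 831, 285 bp.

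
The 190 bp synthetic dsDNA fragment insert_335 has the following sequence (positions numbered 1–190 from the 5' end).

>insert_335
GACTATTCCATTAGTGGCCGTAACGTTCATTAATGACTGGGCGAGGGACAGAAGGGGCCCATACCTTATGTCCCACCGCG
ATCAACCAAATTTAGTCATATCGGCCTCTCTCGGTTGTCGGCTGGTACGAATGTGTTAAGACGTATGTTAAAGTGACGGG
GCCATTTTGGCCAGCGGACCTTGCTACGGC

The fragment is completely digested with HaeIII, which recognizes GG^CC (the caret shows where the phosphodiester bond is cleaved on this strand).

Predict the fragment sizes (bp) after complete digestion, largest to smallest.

HaeIII sites (GGCC) start at positions 16, 56, 103, 160, 169.
HaeIII cuts after base 2 of each site, so after positions 17, 57, 104, 161, 170.
Linear molecule, 5 cuts → 6 fragments:
  1–17 → 17 bp
  18–57 → 40 bp
  58–104 → 47 bp
  105–161 → 57 bp
  162–170 → 9 bp
  171–190 → 20 bp
Sorted largest to smallest: 57, 47, 40, 20, 17, 9 bp.

57, 47, 40, 20, 17, 9 bp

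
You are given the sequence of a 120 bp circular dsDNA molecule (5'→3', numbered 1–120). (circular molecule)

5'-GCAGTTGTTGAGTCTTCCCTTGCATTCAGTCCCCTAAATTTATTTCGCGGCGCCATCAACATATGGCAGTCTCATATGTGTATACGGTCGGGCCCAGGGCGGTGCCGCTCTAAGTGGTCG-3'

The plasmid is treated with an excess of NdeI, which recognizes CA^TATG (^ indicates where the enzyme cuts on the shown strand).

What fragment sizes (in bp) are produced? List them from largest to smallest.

107, 13 bp

NdeI sites (CATATG) start at positions 60, 73.
NdeI cuts after base 2 of each site, so after positions 61, 74.
Circular molecule, 2 cuts → 2 fragments:
  62–74 → 13 bp
  75–120 then 1–61 → 46 + 61 = 107 bp
Sorted largest to smallest: 107, 13 bp.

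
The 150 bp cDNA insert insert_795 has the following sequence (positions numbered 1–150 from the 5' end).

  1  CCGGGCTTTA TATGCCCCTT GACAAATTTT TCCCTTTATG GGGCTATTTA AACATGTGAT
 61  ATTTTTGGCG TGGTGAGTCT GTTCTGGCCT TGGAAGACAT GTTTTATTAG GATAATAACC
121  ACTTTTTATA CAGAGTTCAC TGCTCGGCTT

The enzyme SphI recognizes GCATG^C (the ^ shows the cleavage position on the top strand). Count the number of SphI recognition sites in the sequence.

0

No occurrence of GCATGC is present in the sequence.
SphI does not cut: 0 sites.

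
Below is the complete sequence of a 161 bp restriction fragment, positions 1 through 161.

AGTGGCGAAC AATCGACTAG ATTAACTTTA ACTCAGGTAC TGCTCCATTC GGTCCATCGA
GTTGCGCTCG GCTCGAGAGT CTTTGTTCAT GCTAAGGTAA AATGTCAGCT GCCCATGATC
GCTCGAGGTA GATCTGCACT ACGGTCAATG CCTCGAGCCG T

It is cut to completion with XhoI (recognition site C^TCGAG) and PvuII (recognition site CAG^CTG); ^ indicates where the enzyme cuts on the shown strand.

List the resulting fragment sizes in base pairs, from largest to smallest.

XhoI sites (CTCGAG) start at positions 72, 122, 152.
XhoI cuts after the first base of each site, so after positions 72, 122, 152.
The PvuII site (CAGCTG) starts at position 106.
PvuII cuts after base 3 of each site, so after position 108.
Combined cut positions: 72, 108, 122, 152.
Linear molecule, 4 cuts → 5 fragments:
  1–72 → 72 bp
  73–108 → 36 bp
  109–122 → 14 bp
  123–152 → 30 bp
  153–161 → 9 bp
Sorted largest to smallest: 72, 36, 30, 14, 9 bp.

72, 36, 30, 14, 9 bp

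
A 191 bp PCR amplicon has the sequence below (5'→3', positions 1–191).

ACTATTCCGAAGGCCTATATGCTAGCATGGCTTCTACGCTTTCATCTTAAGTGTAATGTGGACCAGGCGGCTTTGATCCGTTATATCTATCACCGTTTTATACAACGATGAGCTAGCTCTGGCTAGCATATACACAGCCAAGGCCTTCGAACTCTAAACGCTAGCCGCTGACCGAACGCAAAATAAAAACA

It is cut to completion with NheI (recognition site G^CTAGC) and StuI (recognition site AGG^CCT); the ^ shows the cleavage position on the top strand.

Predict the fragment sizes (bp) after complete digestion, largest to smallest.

NheI sites (GCTAGC) start at positions 21, 112, 122, 160.
NheI cuts after the first base of each site, so after positions 21, 112, 122, 160.
StuI sites (AGGCCT) start at positions 11, 141.
StuI cuts after base 3 of each site, so after positions 13, 143.
Combined cut positions: 13, 21, 112, 122, 143, 160.
Linear molecule, 6 cuts → 7 fragments:
  1–13 → 13 bp
  14–21 → 8 bp
  22–112 → 91 bp
  113–122 → 10 bp
  123–143 → 21 bp
  144–160 → 17 bp
  161–191 → 31 bp
Sorted largest to smallest: 91, 31, 21, 17, 13, 10, 8 bp.

91, 31, 21, 17, 13, 10, 8 bp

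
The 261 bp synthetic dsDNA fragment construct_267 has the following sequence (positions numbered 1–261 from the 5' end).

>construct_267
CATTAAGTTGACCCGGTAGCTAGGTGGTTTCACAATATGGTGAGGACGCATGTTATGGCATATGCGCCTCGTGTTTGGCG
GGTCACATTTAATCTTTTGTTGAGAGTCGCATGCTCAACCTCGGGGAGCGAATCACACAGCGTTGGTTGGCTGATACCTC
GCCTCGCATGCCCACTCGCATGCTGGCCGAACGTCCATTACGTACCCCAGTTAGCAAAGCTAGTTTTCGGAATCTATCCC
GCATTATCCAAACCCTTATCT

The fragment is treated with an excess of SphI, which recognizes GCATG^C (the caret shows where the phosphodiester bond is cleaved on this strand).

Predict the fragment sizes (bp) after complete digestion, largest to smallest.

SphI sites (GCATGC) start at positions 109, 166, 178.
SphI cuts after base 5 of each site (before the last base), so after positions 113, 170, 182.
Linear molecule, 3 cuts → 4 fragments:
  1–113 → 113 bp
  114–170 → 57 bp
  171–182 → 12 bp
  183–261 → 79 bp
Sorted largest to smallest: 113, 79, 57, 12 bp.

113, 79, 57, 12 bp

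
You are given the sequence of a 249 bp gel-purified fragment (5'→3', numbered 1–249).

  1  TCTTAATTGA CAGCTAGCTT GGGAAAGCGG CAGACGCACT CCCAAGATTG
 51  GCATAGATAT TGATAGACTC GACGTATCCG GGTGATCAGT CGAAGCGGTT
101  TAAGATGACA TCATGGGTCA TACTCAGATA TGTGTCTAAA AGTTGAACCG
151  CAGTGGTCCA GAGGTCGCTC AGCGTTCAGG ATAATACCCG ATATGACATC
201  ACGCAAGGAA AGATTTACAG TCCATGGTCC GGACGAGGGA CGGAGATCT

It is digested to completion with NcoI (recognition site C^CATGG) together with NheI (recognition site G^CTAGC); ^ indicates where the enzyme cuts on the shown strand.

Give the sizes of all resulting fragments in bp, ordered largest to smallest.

The NcoI site (CCATGG) starts at position 222.
NcoI cuts after the first base of each site, so after position 222.
The NheI site (GCTAGC) starts at position 13.
NheI cuts after the first base of each site, so after position 13.
Combined cut positions: 13, 222.
Linear molecule, 2 cuts → 3 fragments:
  1–13 → 13 bp
  14–222 → 209 bp
  223–249 → 27 bp
Sorted largest to smallest: 209, 27, 13 bp.

209, 27, 13 bp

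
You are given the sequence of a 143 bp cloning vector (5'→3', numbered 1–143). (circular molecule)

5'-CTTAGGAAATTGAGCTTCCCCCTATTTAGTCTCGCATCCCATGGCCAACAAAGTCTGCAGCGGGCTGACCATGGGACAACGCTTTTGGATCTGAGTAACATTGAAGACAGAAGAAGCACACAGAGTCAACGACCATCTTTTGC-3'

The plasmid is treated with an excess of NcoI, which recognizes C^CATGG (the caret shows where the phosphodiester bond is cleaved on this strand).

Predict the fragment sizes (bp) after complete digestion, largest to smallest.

NcoI sites (CCATGG) start at positions 39, 69.
NcoI cuts after the first base of each site, so after positions 39, 69.
Circular molecule, 2 cuts → 2 fragments:
  40–69 → 30 bp
  70–143 then 1–39 → 74 + 39 = 113 bp
Sorted largest to smallest: 113, 30 bp.

113, 30 bp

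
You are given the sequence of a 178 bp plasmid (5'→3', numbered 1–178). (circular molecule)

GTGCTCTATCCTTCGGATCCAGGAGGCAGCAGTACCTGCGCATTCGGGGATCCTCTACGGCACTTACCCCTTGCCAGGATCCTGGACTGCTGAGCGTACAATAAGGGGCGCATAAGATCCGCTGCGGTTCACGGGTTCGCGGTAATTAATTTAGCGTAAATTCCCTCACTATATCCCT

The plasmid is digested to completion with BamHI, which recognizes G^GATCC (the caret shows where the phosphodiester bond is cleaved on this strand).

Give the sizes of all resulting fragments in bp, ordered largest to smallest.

BamHI sites (GGATCC) start at positions 15, 48, 77.
BamHI cuts after the first base of each site, so after positions 15, 48, 77.
Circular molecule, 3 cuts → 3 fragments:
  16–48 → 33 bp
  49–77 → 29 bp
  78–178 then 1–15 → 101 + 15 = 116 bp
Sorted largest to smallest: 116, 33, 29 bp.

116, 33, 29 bp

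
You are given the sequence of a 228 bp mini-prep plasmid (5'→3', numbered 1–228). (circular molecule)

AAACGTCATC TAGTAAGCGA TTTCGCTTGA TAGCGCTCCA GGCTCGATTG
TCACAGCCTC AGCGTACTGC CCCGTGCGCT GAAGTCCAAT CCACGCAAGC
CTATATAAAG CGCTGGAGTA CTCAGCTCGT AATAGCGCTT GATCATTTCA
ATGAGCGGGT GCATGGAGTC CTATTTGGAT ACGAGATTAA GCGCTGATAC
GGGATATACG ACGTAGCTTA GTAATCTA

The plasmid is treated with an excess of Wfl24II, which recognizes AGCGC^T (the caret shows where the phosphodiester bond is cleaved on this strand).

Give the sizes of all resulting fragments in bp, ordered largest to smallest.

77, 70, 56, 25 bp

Wfl24II sites (AGCGCT) start at positions 32, 109, 134, 190.
Wfl24II cuts after base 5 of each site (before the last base), so after positions 36, 113, 138, 194.
Circular molecule, 4 cuts → 4 fragments:
  37–113 → 77 bp
  114–138 → 25 bp
  139–194 → 56 bp
  195–228 then 1–36 → 34 + 36 = 70 bp
Sorted largest to smallest: 77, 70, 56, 25 bp.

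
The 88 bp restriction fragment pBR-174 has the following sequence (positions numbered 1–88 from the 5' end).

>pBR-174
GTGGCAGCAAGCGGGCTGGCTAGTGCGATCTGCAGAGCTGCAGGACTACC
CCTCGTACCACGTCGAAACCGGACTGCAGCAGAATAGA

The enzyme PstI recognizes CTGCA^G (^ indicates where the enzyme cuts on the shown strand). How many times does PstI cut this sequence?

3

CTGCAG occurs starting at positions 30, 38, 74.
PstI cuts at 3 sites.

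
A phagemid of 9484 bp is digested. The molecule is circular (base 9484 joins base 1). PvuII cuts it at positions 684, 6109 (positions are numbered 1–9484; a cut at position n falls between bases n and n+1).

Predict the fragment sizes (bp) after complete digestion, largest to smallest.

Circular molecule, 2 cuts → 2 fragments:
  6109 − 684 = 5425 bp
  wrap: 9484 − 6109 + 684 = 4059 bp
Sorted largest to smallest: 5425, 4059 bp.

5425, 4059 bp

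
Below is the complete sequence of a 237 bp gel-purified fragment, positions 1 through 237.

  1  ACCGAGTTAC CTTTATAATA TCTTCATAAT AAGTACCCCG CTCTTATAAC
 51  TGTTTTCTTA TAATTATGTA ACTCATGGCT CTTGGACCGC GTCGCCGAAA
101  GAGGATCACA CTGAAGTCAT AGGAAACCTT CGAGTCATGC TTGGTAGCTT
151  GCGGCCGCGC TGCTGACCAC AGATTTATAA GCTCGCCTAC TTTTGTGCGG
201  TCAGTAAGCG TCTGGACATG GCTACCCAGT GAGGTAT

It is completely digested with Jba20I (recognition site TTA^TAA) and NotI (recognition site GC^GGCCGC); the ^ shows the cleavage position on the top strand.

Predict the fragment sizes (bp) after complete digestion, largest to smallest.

Jba20I sites (TTATAA) start at positions 13, 44, 58, 175.
Jba20I cuts after base 3 of each site, so after positions 15, 46, 60, 177.
The NotI site (GCGGCCGC) starts at position 151.
NotI cuts after base 2 of each site, so after position 152.
Combined cut positions: 15, 46, 60, 152, 177.
Linear molecule, 5 cuts → 6 fragments:
  1–15 → 15 bp
  16–46 → 31 bp
  47–60 → 14 bp
  61–152 → 92 bp
  153–177 → 25 bp
  178–237 → 60 bp
Sorted largest to smallest: 92, 60, 31, 25, 15, 14 bp.

92, 60, 31, 25, 15, 14 bp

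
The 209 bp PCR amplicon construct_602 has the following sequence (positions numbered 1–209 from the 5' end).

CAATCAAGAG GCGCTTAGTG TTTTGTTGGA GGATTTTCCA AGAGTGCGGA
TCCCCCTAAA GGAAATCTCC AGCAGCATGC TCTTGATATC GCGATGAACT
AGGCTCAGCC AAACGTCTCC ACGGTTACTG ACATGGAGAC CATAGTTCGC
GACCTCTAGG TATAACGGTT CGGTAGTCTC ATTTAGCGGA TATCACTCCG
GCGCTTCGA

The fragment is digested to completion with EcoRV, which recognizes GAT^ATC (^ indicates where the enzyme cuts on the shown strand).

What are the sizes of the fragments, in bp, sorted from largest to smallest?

EcoRV sites (GATATC) start at positions 85, 189.
EcoRV cuts after base 3 of each site, so after positions 87, 191.
Linear molecule, 2 cuts → 3 fragments:
  1–87 → 87 bp
  88–191 → 104 bp
  192–209 → 18 bp
Sorted largest to smallest: 104, 87, 18 bp.

104, 87, 18 bp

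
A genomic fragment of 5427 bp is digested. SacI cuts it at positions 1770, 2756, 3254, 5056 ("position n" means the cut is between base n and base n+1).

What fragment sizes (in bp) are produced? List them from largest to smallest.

Linear molecule, 4 cuts → 5 fragments:
  1770 − 0 = 1770 bp
  2756 − 1770 = 986 bp
  3254 − 2756 = 498 bp
  5056 − 3254 = 1802 bp
  5427 − 5056 = 371 bp
Sorted largest to smallest: 1802, 1770, 986, 498, 371 bp.

1802, 1770, 986, 498, 371 bp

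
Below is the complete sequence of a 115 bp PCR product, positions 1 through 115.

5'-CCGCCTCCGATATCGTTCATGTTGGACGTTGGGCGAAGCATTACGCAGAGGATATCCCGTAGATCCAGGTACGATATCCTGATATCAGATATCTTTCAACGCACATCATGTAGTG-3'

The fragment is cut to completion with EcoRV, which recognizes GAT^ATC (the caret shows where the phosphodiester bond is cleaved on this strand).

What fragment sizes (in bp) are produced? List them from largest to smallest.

42, 25, 22, 11, 8, 7 bp

EcoRV sites (GATATC) start at positions 9, 51, 73, 81, 88.
EcoRV cuts after base 3 of each site, so after positions 11, 53, 75, 83, 90.
Linear molecule, 5 cuts → 6 fragments:
  1–11 → 11 bp
  12–53 → 42 bp
  54–75 → 22 bp
  76–83 → 8 bp
  84–90 → 7 bp
  91–115 → 25 bp
Sorted largest to smallest: 42, 25, 22, 11, 8, 7 bp.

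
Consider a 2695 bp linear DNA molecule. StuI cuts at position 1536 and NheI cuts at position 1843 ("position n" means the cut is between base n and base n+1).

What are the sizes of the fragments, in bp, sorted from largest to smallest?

Combined cut positions (sorted): 1536, 1843.
Linear molecule, 2 cuts → 3 fragments:
  1536 − 0 = 1536 bp
  1843 − 1536 = 307 bp
  2695 − 1843 = 852 bp
Sorted largest to smallest: 1536, 852, 307 bp.

1536, 852, 307 bp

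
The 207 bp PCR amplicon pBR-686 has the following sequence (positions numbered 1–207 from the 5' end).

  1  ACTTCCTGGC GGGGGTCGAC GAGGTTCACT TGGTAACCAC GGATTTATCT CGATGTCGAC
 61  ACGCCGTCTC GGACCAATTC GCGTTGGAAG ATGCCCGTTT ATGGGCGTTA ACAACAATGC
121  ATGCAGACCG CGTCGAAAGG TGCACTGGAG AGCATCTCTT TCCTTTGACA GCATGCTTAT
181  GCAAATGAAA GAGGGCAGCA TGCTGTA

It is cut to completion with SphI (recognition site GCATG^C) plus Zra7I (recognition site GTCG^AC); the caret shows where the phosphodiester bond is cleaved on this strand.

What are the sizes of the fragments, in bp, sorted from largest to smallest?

SphI sites (GCATGC) start at positions 119, 171, 198.
SphI cuts after base 5 of each site (before the last base), so after positions 123, 175, 202.
Zra7I sites (GTCGAC) start at positions 15, 55.
Zra7I cuts after base 4 of each site, so after positions 18, 58.
Combined cut positions: 18, 58, 123, 175, 202.
Linear molecule, 5 cuts → 6 fragments:
  1–18 → 18 bp
  19–58 → 40 bp
  59–123 → 65 bp
  124–175 → 52 bp
  176–202 → 27 bp
  203–207 → 5 bp
Sorted largest to smallest: 65, 52, 40, 27, 18, 5 bp.

65, 52, 40, 27, 18, 5 bp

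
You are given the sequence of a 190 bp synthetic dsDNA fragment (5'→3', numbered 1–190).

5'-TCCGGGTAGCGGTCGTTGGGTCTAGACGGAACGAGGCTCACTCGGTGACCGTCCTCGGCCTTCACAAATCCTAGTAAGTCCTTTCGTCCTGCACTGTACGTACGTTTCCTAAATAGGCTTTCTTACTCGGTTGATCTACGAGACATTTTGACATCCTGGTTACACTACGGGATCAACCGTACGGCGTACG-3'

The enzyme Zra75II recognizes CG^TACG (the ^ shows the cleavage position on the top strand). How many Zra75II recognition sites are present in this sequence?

CGTACG occurs starting at positions 99, 178, 185.
Zra75II cuts at 3 sites.

3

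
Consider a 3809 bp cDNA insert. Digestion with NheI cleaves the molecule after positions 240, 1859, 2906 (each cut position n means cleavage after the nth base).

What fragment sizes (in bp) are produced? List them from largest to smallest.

Linear molecule, 3 cuts → 4 fragments:
  240 − 0 = 240 bp
  1859 − 240 = 1619 bp
  2906 − 1859 = 1047 bp
  3809 − 2906 = 903 bp
Sorted largest to smallest: 1619, 1047, 903, 240 bp.

1619, 1047, 903, 240 bp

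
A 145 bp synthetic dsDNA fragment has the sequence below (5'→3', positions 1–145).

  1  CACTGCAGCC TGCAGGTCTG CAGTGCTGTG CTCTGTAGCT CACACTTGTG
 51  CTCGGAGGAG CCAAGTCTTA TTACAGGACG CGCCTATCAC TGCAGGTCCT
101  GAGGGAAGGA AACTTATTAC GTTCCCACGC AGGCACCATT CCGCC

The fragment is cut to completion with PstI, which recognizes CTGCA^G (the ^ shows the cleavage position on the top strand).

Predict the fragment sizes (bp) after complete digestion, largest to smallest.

72, 51, 8, 7, 7 bp

PstI sites (CTGCAG) start at positions 3, 10, 18, 90.
PstI cuts after base 5 of each site (before the last base), so after positions 7, 14, 22, 94.
Linear molecule, 4 cuts → 5 fragments:
  1–7 → 7 bp
  8–14 → 7 bp
  15–22 → 8 bp
  23–94 → 72 bp
  95–145 → 51 bp
Sorted largest to smallest: 72, 51, 8, 7, 7 bp.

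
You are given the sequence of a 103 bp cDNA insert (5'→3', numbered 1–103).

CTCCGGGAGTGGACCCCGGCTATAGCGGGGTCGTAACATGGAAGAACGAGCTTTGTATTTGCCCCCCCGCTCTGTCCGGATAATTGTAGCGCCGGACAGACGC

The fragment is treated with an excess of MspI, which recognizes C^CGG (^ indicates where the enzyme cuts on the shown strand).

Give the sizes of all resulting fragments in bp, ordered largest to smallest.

MspI sites (CCGG) start at positions 3, 16, 76, 92.
MspI cuts after the first base of each site, so after positions 3, 16, 76, 92.
Linear molecule, 4 cuts → 5 fragments:
  1–3 → 3 bp
  4–16 → 13 bp
  17–76 → 60 bp
  77–92 → 16 bp
  93–103 → 11 bp
Sorted largest to smallest: 60, 16, 13, 11, 3 bp.

60, 16, 13, 11, 3 bp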